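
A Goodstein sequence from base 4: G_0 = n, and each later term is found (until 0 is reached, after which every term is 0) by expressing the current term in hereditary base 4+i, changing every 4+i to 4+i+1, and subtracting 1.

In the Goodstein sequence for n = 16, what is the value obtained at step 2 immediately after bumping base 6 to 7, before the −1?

31

step 0: 16 = 4^2; sub 5 for 4: 5^2; = 25; G_1 = 25−1 = 24
step 1: 24 = 4·5 + 4; sub 6 for 5: 4·6 + 4; = 28; G_2 = 28−1 = 27
step 2: 27 = 4·6 + 3; sub 7 for 6: 4·7 + 3; = 31; G_3 = 31−1 = 30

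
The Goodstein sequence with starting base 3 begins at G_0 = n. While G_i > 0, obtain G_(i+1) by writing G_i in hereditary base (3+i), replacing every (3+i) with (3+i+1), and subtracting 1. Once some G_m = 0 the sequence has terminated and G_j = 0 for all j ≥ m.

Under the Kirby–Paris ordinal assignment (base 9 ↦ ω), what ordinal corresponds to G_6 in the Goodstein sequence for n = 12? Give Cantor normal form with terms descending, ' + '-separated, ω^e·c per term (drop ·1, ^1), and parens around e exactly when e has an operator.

ω·7 + 6

base 3: 12 = 3^2 + 3; at 4: 4^2 + 4 = 20; next = 19
base 4: 19 = 4^2 + 3; at 5: 5^2 + 3 = 28; next = 27
base 5: 27 = 5^2 + 2; at 6: 6^2 + 2 = 38; next = 37
base 6: 37 = 6^2 + 1; at 7: 7^2 + 1 = 50; next = 49
base 7: 49 = 7^2; at 8: 8^2 = 64; next = 63
base 8: 63 = 7·8 + 7; at 9: 7·9 + 7 = 70; next = 69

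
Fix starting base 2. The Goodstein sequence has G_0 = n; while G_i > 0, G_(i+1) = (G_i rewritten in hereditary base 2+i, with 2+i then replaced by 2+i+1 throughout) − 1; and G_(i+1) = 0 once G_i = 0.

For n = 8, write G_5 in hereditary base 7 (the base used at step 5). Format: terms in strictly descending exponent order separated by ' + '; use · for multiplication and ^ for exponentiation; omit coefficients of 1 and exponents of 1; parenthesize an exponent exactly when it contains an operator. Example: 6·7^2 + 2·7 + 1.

step 0: 8 = 2^(2 + 1); sub 3 for 2: 3^(3 + 1); = 81; G_1 = 81−1 = 80
step 1: 80 = 2·3^3 + 2·3^2 + 2·3 + 2; sub 4 for 3: 2·4^4 + 2·4^2 + 2·4 + 2; = 554; G_2 = 554−1 = 553
step 2: 553 = 2·4^4 + 2·4^2 + 2·4 + 1; sub 5 for 4: 2·5^5 + 2·5^2 + 2·5 + 1; = 6311; G_3 = 6311−1 = 6310
step 3: 6310 = 2·5^5 + 2·5^2 + 2·5; sub 6 for 5: 2·6^6 + 2·6^2 + 2·6; = 93396; G_4 = 93396−1 = 93395
step 4: 93395 = 2·6^6 + 2·6^2 + 6 + 5; sub 7 for 6: 2·7^7 + 2·7^2 + 7 + 5; = 1647196; G_5 = 1647196−1 = 1647195

2·7^7 + 2·7^2 + 7 + 4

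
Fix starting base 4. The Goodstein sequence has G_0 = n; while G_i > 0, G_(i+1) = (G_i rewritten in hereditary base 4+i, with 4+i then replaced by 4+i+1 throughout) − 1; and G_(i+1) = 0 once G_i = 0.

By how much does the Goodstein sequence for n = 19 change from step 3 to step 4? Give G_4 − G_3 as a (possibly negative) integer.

14

base 4: 19 = 4^2 + 3; at 5: 5^2 + 3 = 28; next = 27
base 5: 27 = 5^2 + 2; at 6: 6^2 + 2 = 38; next = 37
base 6: 37 = 6^2 + 1; at 7: 7^2 + 1 = 50; next = 49
base 7: 49 = 7^2; at 8: 8^2 = 64; next = 63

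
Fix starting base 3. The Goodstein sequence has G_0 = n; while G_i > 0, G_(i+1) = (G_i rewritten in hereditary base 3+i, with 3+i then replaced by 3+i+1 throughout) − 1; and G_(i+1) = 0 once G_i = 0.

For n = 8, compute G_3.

step 0: 8 = 2·3 + 2; sub 4 for 3: 2·4 + 2; = 10; G_1 = 10−1 = 9
step 1: 9 = 2·4 + 1; sub 5 for 4: 2·5 + 1; = 11; G_2 = 11−1 = 10
step 2: 10 = 2·5; sub 6 for 5: 2·6; = 12; G_3 = 12−1 = 11

11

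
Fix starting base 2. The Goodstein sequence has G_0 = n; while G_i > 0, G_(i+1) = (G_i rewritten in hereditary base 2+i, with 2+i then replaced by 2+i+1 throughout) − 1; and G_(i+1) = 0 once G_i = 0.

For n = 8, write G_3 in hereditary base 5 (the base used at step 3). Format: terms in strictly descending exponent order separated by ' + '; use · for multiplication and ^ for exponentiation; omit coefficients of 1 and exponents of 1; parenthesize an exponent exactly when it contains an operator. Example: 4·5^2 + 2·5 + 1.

2·5^5 + 2·5^2 + 2·5

step 0: 8 = 2^(2 + 1); sub 3 for 2: 3^(3 + 1); = 81; G_1 = 81−1 = 80
step 1: 80 = 2·3^3 + 2·3^2 + 2·3 + 2; sub 4 for 3: 2·4^4 + 2·4^2 + 2·4 + 2; = 554; G_2 = 554−1 = 553
step 2: 553 = 2·4^4 + 2·4^2 + 2·4 + 1; sub 5 for 4: 2·5^5 + 2·5^2 + 2·5 + 1; = 6311; G_3 = 6311−1 = 6310
step 3: 6310 = 2·5^5 + 2·5^2 + 2·5; sub 6 for 5: 2·6^6 + 2·6^2 + 2·6; = 93396; G_4 = 93396−1 = 93395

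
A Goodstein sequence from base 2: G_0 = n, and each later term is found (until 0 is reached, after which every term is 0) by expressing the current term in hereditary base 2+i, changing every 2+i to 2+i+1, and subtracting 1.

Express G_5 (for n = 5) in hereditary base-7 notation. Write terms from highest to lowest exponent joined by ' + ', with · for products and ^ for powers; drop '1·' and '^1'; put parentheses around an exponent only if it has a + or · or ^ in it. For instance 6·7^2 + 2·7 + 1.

3·7^3 + 3·7^2 + 3·7

base 2: 5 = 2^2 + 1; at 3: 3^3 + 1 = 28; next = 27
base 3: 27 = 3^3; at 4: 4^4 = 256; next = 255
base 4: 255 = 3·4^3 + 3·4^2 + 3·4 + 3; at 5: 3·5^3 + 3·5^2 + 3·5 + 3 = 468; next = 467
base 5: 467 = 3·5^3 + 3·5^2 + 3·5 + 2; at 6: 3·6^3 + 3·6^2 + 3·6 + 2 = 776; next = 775
base 6: 775 = 3·6^3 + 3·6^2 + 3·6 + 1; at 7: 3·7^3 + 3·7^2 + 3·7 + 1 = 1198; next = 1197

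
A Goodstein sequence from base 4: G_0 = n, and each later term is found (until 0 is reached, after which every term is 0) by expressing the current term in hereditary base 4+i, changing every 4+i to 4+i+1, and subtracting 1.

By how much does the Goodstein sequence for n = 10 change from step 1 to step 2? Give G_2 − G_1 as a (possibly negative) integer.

base 4: 10 = 2·4 + 2; at 5: 2·5 + 2 = 12; next = 11
base 5: 11 = 2·5 + 1; at 6: 2·6 + 1 = 13; next = 12

1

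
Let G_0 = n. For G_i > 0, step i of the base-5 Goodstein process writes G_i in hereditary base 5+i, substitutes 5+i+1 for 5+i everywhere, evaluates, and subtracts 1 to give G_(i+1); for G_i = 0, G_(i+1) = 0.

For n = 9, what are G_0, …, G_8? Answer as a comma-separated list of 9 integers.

[0] 9 ≡ 5 + 4 (base 5). Lift 6: 10. −1: 9.
[1] 9 ≡ 6 + 3 (base 6). Lift 7: 10. −1: 9.
[2] 9 ≡ 7 + 2 (base 7). Lift 8: 10. −1: 9.
[3] 9 ≡ 8 + 1 (base 8). Lift 9: 10. −1: 9.
[4] 9 ≡ 9 (base 9). Lift 10: 10. −1: 9.
[5] 9 ≡ 9 (base 10). Lift 11: 9. −1: 8.
[6] 8 ≡ 8 (base 11). Lift 12: 8. −1: 7.
[7] 7 ≡ 7 (base 12). Lift 13: 7. −1: 6.

9, 9, 9, 9, 9, 9, 8, 7, 6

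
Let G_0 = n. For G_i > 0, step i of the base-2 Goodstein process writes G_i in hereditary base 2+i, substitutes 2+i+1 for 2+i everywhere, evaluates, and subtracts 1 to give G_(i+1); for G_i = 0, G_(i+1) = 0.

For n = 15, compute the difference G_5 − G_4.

[0] 15 ≡ 2^(2 + 1) + 2^2 + 2 + 1 (base 2). Lift 3: 112. −1: 111.
[1] 111 ≡ 3^(3 + 1) + 3^3 + 3 (base 3). Lift 4: 1284. −1: 1283.
[2] 1283 ≡ 4^(4 + 1) + 4^4 + 3 (base 4). Lift 5: 18753. −1: 18752.
[3] 18752 ≡ 5^(5 + 1) + 5^5 + 2 (base 5). Lift 6: 326594. −1: 326593.
[4] 326593 ≡ 6^(6 + 1) + 6^6 + 1 (base 6). Lift 7: 6588345. −1: 6588344.

6261751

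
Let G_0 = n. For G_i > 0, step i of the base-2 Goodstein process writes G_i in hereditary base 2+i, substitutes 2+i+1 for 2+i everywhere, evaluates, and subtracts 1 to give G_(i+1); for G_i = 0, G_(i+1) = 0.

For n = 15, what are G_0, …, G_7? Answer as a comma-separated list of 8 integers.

15, 111, 1283, 18752, 326593, 6588344, 150994943, 3524450280

(0) 15|_2 = 2^(2 + 1) + 2^2 + 2 + 1 ↦ 3^(3 + 1) + 3^3 + 3 + 1|_3 = 112 ⇒ 111
(1) 111|_3 = 3^(3 + 1) + 3^3 + 3 ↦ 4^(4 + 1) + 4^4 + 4|_4 = 1284 ⇒ 1283
(2) 1283|_4 = 4^(4 + 1) + 4^4 + 3 ↦ 5^(5 + 1) + 5^5 + 3|_5 = 18753 ⇒ 18752
(3) 18752|_5 = 5^(5 + 1) + 5^5 + 2 ↦ 6^(6 + 1) + 6^6 + 2|_6 = 326594 ⇒ 326593
(4) 326593|_6 = 6^(6 + 1) + 6^6 + 1 ↦ 7^(7 + 1) + 7^7 + 1|_7 = 6588345 ⇒ 6588344
(5) 6588344|_7 = 7^(7 + 1) + 7^7 ↦ 8^(8 + 1) + 8^8|_8 = 150994944 ⇒ 150994943
(6) 150994943|_8 = 8^(8 + 1) + 7·8^7 + 7·8^6 + 7·8^5 + 7·8^4 + 7·8^3 + 7·8^2 + 7·8 + 7 ↦ 9^(9 + 1) + 7·9^7 + 7·9^6 + 7·9^5 + 7·9^4 + 7·9^3 + 7·9^2 + 7·9 + 7|_9 = 3524450281 ⇒ 3524450280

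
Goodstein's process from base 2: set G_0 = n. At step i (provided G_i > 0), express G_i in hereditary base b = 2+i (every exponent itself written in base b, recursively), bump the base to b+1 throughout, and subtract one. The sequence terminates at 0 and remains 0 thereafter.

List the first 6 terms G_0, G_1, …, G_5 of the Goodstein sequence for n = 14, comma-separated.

14, 110, 1281, 18750, 326591, 5862840

[0] 14 ≡ 2^(2 + 1) + 2^2 + 2 (base 2). Lift 3: 111. −1: 110.
[1] 110 ≡ 3^(3 + 1) + 3^3 + 2 (base 3). Lift 4: 1282. −1: 1281.
[2] 1281 ≡ 4^(4 + 1) + 4^4 + 1 (base 4). Lift 5: 18751. −1: 18750.
[3] 18750 ≡ 5^(5 + 1) + 5^5 (base 5). Lift 6: 326592. −1: 326591.
[4] 326591 ≡ 6^(6 + 1) + 5·6^5 + 5·6^4 + 5·6^3 + 5·6^2 + 5·6 + 5 (base 6). Lift 7: 5862841. −1: 5862840.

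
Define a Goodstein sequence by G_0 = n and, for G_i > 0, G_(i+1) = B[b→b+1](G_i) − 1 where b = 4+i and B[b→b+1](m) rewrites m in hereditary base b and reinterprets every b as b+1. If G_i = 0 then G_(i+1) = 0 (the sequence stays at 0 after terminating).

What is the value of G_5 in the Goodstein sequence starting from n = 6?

4

[0] 6 ≡ 4 + 2 (base 4). Lift 5: 7. −1: 6.
[1] 6 ≡ 5 + 1 (base 5). Lift 6: 7. −1: 6.
[2] 6 ≡ 6 (base 6). Lift 7: 7. −1: 6.
[3] 6 ≡ 6 (base 7). Lift 8: 6. −1: 5.
[4] 5 ≡ 5 (base 8). Lift 9: 5. −1: 4.
[5] 4 ≡ 4 (base 9). Lift 10: 4. −1: 3.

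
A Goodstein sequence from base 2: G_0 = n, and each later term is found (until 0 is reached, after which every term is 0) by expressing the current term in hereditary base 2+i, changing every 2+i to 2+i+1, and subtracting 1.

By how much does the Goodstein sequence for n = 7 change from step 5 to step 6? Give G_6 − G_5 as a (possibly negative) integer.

i=0: 7 = 2^2 + 2 + 1 (b=2); 2→3: 3^3 + 3 + 1 = 31; 31−1 = 30
i=1: 30 = 3^3 + 3 (b=3); 3→4: 4^4 + 4 = 260; 260−1 = 259
i=2: 259 = 4^4 + 3 (b=4); 4→5: 5^5 + 3 = 3128; 3128−1 = 3127
i=3: 3127 = 5^5 + 2 (b=5); 5→6: 6^6 + 2 = 46658; 46658−1 = 46657
i=4: 46657 = 6^6 + 1 (b=6); 6→7: 7^7 + 1 = 823544; 823544−1 = 823543
i=5: 823543 = 7^7 (b=7); 7→8: 8^8 = 16777216; 16777216−1 = 16777215

15953672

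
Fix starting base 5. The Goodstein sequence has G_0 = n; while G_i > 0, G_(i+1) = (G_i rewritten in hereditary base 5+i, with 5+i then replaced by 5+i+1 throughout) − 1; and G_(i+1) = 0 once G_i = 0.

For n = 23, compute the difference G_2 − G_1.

i=0: 23 = 4·5 + 3 (b=5); 5→6: 4·6 + 3 = 27; 27−1 = 26
i=1: 26 = 4·6 + 2 (b=6); 6→7: 4·7 + 2 = 30; 30−1 = 29

3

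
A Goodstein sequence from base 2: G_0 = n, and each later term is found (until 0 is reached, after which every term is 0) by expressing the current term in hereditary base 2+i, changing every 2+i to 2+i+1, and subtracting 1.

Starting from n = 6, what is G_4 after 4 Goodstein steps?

base 2: 6 = 2^2 + 2; at 3: 3^3 + 3 = 30; next = 29
base 3: 29 = 3^3 + 2; at 4: 4^4 + 2 = 258; next = 257
base 4: 257 = 4^4 + 1; at 5: 5^5 + 1 = 3126; next = 3125
base 5: 3125 = 5^5; at 6: 6^6 = 46656; next = 46655
base 6: 46655 = 5·6^5 + 5·6^4 + 5·6^3 + 5·6^2 + 5·6 + 5; at 7: 5·7^5 + 5·7^4 + 5·7^3 + 5·7^2 + 5·7 + 5 = 98040; next = 98039

46655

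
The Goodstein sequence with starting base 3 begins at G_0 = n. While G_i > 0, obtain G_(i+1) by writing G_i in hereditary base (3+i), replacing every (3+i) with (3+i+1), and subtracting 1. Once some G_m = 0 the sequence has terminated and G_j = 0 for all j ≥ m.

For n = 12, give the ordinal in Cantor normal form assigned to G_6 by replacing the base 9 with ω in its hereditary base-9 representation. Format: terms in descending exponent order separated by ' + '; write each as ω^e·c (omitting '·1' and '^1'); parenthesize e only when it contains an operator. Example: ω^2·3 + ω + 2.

G_0=12  [base 3] 3^2 + 3  →[3↦4]→  4^2 + 4 = 20  −1 ⇒ G_1=19
G_1=19  [base 4] 4^2 + 3  →[4↦5]→  5^2 + 3 = 28  −1 ⇒ G_2=27
G_2=27  [base 5] 5^2 + 2  →[5↦6]→  6^2 + 2 = 38  −1 ⇒ G_3=37
G_3=37  [base 6] 6^2 + 1  →[6↦7]→  7^2 + 1 = 50  −1 ⇒ G_4=49
G_4=49  [base 7] 7^2  →[7↦8]→  8^2 = 64  −1 ⇒ G_5=63
G_5=63  [base 8] 7·8 + 7  →[8↦9]→  7·9 + 7 = 70  −1 ⇒ G_6=69

ω·7 + 6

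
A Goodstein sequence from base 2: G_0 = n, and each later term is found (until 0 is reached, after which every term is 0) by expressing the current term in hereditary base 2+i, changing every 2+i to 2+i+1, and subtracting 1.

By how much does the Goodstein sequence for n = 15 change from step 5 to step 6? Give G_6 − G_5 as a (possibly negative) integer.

144406599

base 2: 15 = 2^(2 + 1) + 2^2 + 2 + 1; at 3: 3^(3 + 1) + 3^3 + 3 + 1 = 112; next = 111
base 3: 111 = 3^(3 + 1) + 3^3 + 3; at 4: 4^(4 + 1) + 4^4 + 4 = 1284; next = 1283
base 4: 1283 = 4^(4 + 1) + 4^4 + 3; at 5: 5^(5 + 1) + 5^5 + 3 = 18753; next = 18752
base 5: 18752 = 5^(5 + 1) + 5^5 + 2; at 6: 6^(6 + 1) + 6^6 + 2 = 326594; next = 326593
base 6: 326593 = 6^(6 + 1) + 6^6 + 1; at 7: 7^(7 + 1) + 7^7 + 1 = 6588345; next = 6588344
base 7: 6588344 = 7^(7 + 1) + 7^7; at 8: 8^(8 + 1) + 8^8 = 150994944; next = 150994943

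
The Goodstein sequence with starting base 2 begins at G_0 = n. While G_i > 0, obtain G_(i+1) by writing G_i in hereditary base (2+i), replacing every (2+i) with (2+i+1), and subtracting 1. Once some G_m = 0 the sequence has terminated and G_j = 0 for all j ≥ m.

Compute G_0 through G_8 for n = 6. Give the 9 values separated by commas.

step 0: 6 = 2^2 + 2; sub 3 for 2: 3^3 + 3; = 30; G_1 = 30−1 = 29
step 1: 29 = 3^3 + 2; sub 4 for 3: 4^4 + 2; = 258; G_2 = 258−1 = 257
step 2: 257 = 4^4 + 1; sub 5 for 4: 5^5 + 1; = 3126; G_3 = 3126−1 = 3125
step 3: 3125 = 5^5; sub 6 for 5: 6^6; = 46656; G_4 = 46656−1 = 46655
step 4: 46655 = 5·6^5 + 5·6^4 + 5·6^3 + 5·6^2 + 5·6 + 5; sub 7 for 6: 5·7^5 + 5·7^4 + 5·7^3 + 5·7^2 + 5·7 + 5; = 98040; G_5 = 98040−1 = 98039
step 5: 98039 = 5·7^5 + 5·7^4 + 5·7^3 + 5·7^2 + 5·7 + 4; sub 8 for 7: 5·8^5 + 5·8^4 + 5·8^3 + 5·8^2 + 5·8 + 4; = 187244; G_6 = 187244−1 = 187243
step 6: 187243 = 5·8^5 + 5·8^4 + 5·8^3 + 5·8^2 + 5·8 + 3; sub 9 for 8: 5·9^5 + 5·9^4 + 5·9^3 + 5·9^2 + 5·9 + 3; = 332148; G_7 = 332148−1 = 332147
step 7: 332147 = 5·9^5 + 5·9^4 + 5·9^3 + 5·9^2 + 5·9 + 2; sub 10 for 9: 5·10^5 + 5·10^4 + 5·10^3 + 5·10^2 + 5·10 + 2; = 555552; G_8 = 555552−1 = 555551

6, 29, 257, 3125, 46655, 98039, 187243, 332147, 555551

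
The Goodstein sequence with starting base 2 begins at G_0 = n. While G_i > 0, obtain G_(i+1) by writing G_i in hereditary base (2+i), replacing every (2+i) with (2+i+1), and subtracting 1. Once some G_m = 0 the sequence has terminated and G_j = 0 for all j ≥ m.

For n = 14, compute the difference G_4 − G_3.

14 —HB2→ 2^(2 + 1) + 2^2 + 2 —bump→ 3^(3 + 1) + 3^3 + 3 = 111 —(−1)→ 110
110 —HB3→ 3^(3 + 1) + 3^3 + 2 —bump→ 4^(4 + 1) + 4^4 + 2 = 1282 —(−1)→ 1281
1281 —HB4→ 4^(4 + 1) + 4^4 + 1 —bump→ 5^(5 + 1) + 5^5 + 1 = 18751 —(−1)→ 18750
18750 —HB5→ 5^(5 + 1) + 5^5 —bump→ 6^(6 + 1) + 6^6 = 326592 —(−1)→ 326591

307841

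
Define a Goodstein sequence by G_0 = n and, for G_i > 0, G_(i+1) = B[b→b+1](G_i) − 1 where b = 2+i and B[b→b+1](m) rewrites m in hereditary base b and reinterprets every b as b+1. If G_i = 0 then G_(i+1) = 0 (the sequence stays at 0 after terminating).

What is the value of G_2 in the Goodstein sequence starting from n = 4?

41

G_0 = 4. HB_2(4) = 2^2. Bump = 27. G_1 = 26.
G_1 = 26. HB_3(26) = 2·3^2 + 2·3 + 2. Bump = 42. G_2 = 41.
G_2 = 41. HB_4(41) = 2·4^2 + 2·4 + 1. Bump = 61. G_3 = 60.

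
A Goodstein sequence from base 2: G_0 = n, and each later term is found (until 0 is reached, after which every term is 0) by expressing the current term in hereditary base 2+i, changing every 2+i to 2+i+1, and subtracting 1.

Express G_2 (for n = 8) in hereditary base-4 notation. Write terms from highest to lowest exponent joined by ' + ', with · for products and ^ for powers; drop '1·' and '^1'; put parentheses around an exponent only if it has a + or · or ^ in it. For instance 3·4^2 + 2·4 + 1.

step 0: 8 = 2^(2 + 1); sub 3 for 2: 3^(3 + 1); = 81; G_1 = 81−1 = 80
step 1: 80 = 2·3^3 + 2·3^2 + 2·3 + 2; sub 4 for 3: 2·4^4 + 2·4^2 + 2·4 + 2; = 554; G_2 = 554−1 = 553
step 2: 553 = 2·4^4 + 2·4^2 + 2·4 + 1; sub 5 for 4: 2·5^5 + 2·5^2 + 2·5 + 1; = 6311; G_3 = 6311−1 = 6310

2·4^4 + 2·4^2 + 2·4 + 1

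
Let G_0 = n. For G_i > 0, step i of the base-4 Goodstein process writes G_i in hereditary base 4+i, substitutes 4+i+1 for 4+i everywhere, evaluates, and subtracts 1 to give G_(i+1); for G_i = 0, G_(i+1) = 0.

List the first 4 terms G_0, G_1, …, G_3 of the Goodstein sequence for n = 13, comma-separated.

13, 15, 17, 18

i=0: 13 = 3·4 + 1 (b=4); 4→5: 3·5 + 1 = 16; 16−1 = 15
i=1: 15 = 3·5 (b=5); 5→6: 3·6 = 18; 18−1 = 17
i=2: 17 = 2·6 + 5 (b=6); 6→7: 2·7 + 5 = 19; 19−1 = 18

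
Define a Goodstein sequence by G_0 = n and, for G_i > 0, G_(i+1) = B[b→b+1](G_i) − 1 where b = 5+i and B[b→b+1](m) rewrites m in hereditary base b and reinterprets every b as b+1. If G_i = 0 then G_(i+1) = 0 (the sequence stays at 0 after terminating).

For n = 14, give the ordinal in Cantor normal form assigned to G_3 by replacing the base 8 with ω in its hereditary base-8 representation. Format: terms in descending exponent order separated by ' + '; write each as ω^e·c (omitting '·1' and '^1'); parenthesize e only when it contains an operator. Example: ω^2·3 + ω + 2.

ω·2 + 1

step 0: 14 = 2·5 + 4; sub 6 for 5: 2·6 + 4; = 16; G_1 = 16−1 = 15
step 1: 15 = 2·6 + 3; sub 7 for 6: 2·7 + 3; = 17; G_2 = 17−1 = 16
step 2: 16 = 2·7 + 2; sub 8 for 7: 2·8 + 2; = 18; G_3 = 18−1 = 17
step 3: 17 = 2·8 + 1; sub 9 for 8: 2·9 + 1; = 19; G_4 = 19−1 = 18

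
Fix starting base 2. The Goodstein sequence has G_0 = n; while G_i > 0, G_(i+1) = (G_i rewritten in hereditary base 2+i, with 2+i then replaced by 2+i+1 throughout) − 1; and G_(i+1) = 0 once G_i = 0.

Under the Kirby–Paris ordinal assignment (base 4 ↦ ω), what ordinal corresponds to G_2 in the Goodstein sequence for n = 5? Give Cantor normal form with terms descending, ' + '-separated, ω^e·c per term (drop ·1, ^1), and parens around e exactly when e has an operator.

ω^3·3 + ω^2·3 + ω·3 + 3

5 —HB2→ 2^2 + 1 —bump→ 3^3 + 1 = 28 —(−1)→ 27
27 —HB3→ 3^3 —bump→ 4^4 = 256 —(−1)→ 255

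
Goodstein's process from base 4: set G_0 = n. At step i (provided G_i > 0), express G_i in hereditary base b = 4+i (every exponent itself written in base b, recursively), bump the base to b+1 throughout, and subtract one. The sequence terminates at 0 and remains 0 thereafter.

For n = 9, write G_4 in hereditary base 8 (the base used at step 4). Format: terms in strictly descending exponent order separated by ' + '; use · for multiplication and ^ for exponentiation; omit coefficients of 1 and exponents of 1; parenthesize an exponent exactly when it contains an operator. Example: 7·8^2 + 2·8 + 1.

8 + 3

G_0=9  [base 4] 2·4 + 1  →[4↦5]→  2·5 + 1 = 11  −1 ⇒ G_1=10
G_1=10  [base 5] 2·5  →[5↦6]→  2·6 = 12  −1 ⇒ G_2=11
G_2=11  [base 6] 6 + 5  →[6↦7]→  7 + 5 = 12  −1 ⇒ G_3=11
G_3=11  [base 7] 7 + 4  →[7↦8]→  8 + 4 = 12  −1 ⇒ G_4=11
G_4=11  [base 8] 8 + 3  →[8↦9]→  9 + 3 = 12  −1 ⇒ G_5=11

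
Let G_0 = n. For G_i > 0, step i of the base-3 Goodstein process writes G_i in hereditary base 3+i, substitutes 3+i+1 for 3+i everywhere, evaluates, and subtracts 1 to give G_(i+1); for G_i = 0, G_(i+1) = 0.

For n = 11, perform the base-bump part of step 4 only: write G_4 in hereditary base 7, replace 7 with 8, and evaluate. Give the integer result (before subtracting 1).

step 0: 11 = 3^2 + 2; sub 4 for 3: 4^2 + 2; = 18; G_1 = 18−1 = 17
step 1: 17 = 4^2 + 1; sub 5 for 4: 5^2 + 1; = 26; G_2 = 26−1 = 25
step 2: 25 = 5^2; sub 6 for 5: 6^2; = 36; G_3 = 36−1 = 35
step 3: 35 = 5·6 + 5; sub 7 for 6: 5·7 + 5; = 40; G_4 = 40−1 = 39
step 4: 39 = 5·7 + 4; sub 8 for 7: 5·8 + 4; = 44; G_5 = 44−1 = 43

44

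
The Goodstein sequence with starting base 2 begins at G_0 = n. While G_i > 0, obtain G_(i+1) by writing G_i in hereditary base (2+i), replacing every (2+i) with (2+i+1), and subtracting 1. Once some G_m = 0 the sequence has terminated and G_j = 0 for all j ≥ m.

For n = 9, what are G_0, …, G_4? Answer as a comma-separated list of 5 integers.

9, 81, 1023, 9842, 140743

G_0 = 9. HB_2(9) = 2^(2 + 1) + 1. Bump = 82. G_1 = 81.
G_1 = 81. HB_3(81) = 3^(3 + 1). Bump = 1024. G_2 = 1023.
G_2 = 1023. HB_4(1023) = 3·4^4 + 3·4^3 + 3·4^2 + 3·4 + 3. Bump = 9843. G_3 = 9842.
G_3 = 9842. HB_5(9842) = 3·5^5 + 3·5^3 + 3·5^2 + 3·5 + 2. Bump = 140744. G_4 = 140743.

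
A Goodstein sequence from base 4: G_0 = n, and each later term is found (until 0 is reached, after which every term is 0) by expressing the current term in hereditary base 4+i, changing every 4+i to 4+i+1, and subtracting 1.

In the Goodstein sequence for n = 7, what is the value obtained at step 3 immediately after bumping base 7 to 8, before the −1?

8

G_0=7  [base 4] 4 + 3  →[4↦5]→  5 + 3 = 8  −1 ⇒ G_1=7
G_1=7  [base 5] 5 + 2  →[5↦6]→  6 + 2 = 8  −1 ⇒ G_2=7
G_2=7  [base 6] 6 + 1  →[6↦7]→  7 + 1 = 8  −1 ⇒ G_3=7
G_3=7  [base 7] 7  →[7↦8]→  8 = 8  −1 ⇒ G_4=7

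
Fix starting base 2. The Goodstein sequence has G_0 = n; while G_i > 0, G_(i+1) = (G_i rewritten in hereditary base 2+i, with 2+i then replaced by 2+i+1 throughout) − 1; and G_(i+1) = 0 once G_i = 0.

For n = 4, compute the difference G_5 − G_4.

step 0: 4 = 2^2; sub 3 for 2: 3^3; = 27; G_1 = 27−1 = 26
step 1: 26 = 2·3^2 + 2·3 + 2; sub 4 for 3: 2·4^2 + 2·4 + 2; = 42; G_2 = 42−1 = 41
step 2: 41 = 2·4^2 + 2·4 + 1; sub 5 for 4: 2·5^2 + 2·5 + 1; = 61; G_3 = 61−1 = 60
step 3: 60 = 2·5^2 + 2·5; sub 6 for 5: 2·6^2 + 2·6; = 84; G_4 = 84−1 = 83
step 4: 83 = 2·6^2 + 6 + 5; sub 7 for 6: 2·7^2 + 7 + 5; = 110; G_5 = 110−1 = 109

26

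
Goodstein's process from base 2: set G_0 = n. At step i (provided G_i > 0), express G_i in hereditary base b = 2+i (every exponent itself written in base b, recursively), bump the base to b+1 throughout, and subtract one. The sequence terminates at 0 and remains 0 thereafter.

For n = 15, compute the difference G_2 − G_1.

G_0=15  [base 2] 2^(2 + 1) + 2^2 + 2 + 1  →[2↦3]→  3^(3 + 1) + 3^3 + 3 + 1 = 112  −1 ⇒ G_1=111
G_1=111  [base 3] 3^(3 + 1) + 3^3 + 3  →[3↦4]→  4^(4 + 1) + 4^4 + 4 = 1284  −1 ⇒ G_2=1283

1172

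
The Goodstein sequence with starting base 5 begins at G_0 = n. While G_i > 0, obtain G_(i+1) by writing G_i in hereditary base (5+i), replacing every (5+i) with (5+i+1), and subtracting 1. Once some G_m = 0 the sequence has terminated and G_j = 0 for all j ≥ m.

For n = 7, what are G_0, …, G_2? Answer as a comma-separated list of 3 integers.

base 5: 7 = 5 + 2; at 6: 6 + 2 = 8; next = 7
base 6: 7 = 6 + 1; at 7: 7 + 1 = 8; next = 7

7, 7, 7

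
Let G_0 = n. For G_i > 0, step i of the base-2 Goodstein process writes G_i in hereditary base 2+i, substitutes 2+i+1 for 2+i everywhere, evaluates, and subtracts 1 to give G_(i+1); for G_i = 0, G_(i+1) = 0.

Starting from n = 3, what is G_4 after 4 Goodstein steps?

1

3 —HB2→ 2 + 1 —bump→ 3 + 1 = 4 —(−1)→ 3
3 —HB3→ 3 —bump→ 4 = 4 —(−1)→ 3
3 —HB4→ 3 —bump→ 3 = 3 —(−1)→ 2
2 —HB5→ 2 —bump→ 2 = 2 —(−1)→ 1
1 —HB6→ 1 —bump→ 1 = 1 —(−1)→ 0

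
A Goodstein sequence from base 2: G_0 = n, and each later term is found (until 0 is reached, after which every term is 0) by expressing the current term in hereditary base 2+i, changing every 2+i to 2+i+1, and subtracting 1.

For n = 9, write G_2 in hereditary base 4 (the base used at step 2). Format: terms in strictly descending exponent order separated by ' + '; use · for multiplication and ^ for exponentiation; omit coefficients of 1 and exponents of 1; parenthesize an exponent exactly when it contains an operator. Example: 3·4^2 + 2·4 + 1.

[0] 9 ≡ 2^(2 + 1) + 1 (base 2). Lift 3: 82. −1: 81.
[1] 81 ≡ 3^(3 + 1) (base 3). Lift 4: 1024. −1: 1023.
[2] 1023 ≡ 3·4^4 + 3·4^3 + 3·4^2 + 3·4 + 3 (base 4). Lift 5: 9843. −1: 9842.

3·4^4 + 3·4^3 + 3·4^2 + 3·4 + 3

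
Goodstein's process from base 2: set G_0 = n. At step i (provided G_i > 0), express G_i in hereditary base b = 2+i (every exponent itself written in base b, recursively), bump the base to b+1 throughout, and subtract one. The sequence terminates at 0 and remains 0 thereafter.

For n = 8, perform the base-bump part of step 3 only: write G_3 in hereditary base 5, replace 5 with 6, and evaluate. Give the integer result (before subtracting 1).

93396

G_0=8  [base 2] 2^(2 + 1)  →[2↦3]→  3^(3 + 1) = 81  −1 ⇒ G_1=80
G_1=80  [base 3] 2·3^3 + 2·3^2 + 2·3 + 2  →[3↦4]→  2·4^4 + 2·4^2 + 2·4 + 2 = 554  −1 ⇒ G_2=553
G_2=553  [base 4] 2·4^4 + 2·4^2 + 2·4 + 1  →[4↦5]→  2·5^5 + 2·5^2 + 2·5 + 1 = 6311  −1 ⇒ G_3=6310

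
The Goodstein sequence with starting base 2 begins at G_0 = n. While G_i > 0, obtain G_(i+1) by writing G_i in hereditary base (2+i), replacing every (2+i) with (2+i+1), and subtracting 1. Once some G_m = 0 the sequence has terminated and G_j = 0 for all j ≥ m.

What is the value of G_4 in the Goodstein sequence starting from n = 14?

14 —HB2→ 2^(2 + 1) + 2^2 + 2 —bump→ 3^(3 + 1) + 3^3 + 3 = 111 —(−1)→ 110
110 —HB3→ 3^(3 + 1) + 3^3 + 2 —bump→ 4^(4 + 1) + 4^4 + 2 = 1282 —(−1)→ 1281
1281 —HB4→ 4^(4 + 1) + 4^4 + 1 —bump→ 5^(5 + 1) + 5^5 + 1 = 18751 —(−1)→ 18750
18750 —HB5→ 5^(5 + 1) + 5^5 —bump→ 6^(6 + 1) + 6^6 = 326592 —(−1)→ 326591
326591 —HB6→ 6^(6 + 1) + 5·6^5 + 5·6^4 + 5·6^3 + 5·6^2 + 5·6 + 5 —bump→ 7^(7 + 1) + 5·7^5 + 5·7^4 + 5·7^3 + 5·7^2 + 5·7 + 5 = 5862841 —(−1)→ 5862840

326591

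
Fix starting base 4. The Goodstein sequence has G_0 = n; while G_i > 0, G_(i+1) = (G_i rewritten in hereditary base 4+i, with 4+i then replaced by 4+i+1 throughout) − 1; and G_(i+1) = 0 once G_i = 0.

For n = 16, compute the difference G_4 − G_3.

3

(0) 16|_4 = 4^2 ↦ 5^2|_5 = 25 ⇒ 24
(1) 24|_5 = 4·5 + 4 ↦ 4·6 + 4|_6 = 28 ⇒ 27
(2) 27|_6 = 4·6 + 3 ↦ 4·7 + 3|_7 = 31 ⇒ 30
(3) 30|_7 = 4·7 + 2 ↦ 4·8 + 2|_8 = 34 ⇒ 33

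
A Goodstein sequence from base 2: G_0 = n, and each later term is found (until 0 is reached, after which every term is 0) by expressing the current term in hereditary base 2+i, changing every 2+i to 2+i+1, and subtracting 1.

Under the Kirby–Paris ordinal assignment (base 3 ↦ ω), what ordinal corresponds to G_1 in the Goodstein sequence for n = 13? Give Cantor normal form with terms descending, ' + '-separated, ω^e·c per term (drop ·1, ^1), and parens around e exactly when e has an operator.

G_0 = 13. HB_2(13) = 2^(2 + 1) + 2^2 + 1. Bump = 109. G_1 = 108.
G_1 = 108. HB_3(108) = 3^(3 + 1) + 3^3. Bump = 1280. G_2 = 1279.

ω^(ω + 1) + ω^ω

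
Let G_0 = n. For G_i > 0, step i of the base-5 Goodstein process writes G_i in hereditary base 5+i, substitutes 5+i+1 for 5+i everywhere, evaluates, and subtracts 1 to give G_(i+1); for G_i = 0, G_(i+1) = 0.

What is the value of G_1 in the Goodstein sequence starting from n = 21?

i=0: 21 = 4·5 + 1 (b=5); 5→6: 4·6 + 1 = 25; 25−1 = 24
i=1: 24 = 4·6 (b=6); 6→7: 4·7 = 28; 28−1 = 27

24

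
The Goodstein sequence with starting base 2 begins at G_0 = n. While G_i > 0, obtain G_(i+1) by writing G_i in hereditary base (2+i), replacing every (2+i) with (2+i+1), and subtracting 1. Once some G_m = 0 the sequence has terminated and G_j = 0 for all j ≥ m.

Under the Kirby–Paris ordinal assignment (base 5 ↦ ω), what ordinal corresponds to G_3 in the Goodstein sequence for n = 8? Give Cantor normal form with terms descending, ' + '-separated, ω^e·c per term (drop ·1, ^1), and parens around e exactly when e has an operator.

base 2: 8 = 2^(2 + 1); at 3: 3^(3 + 1) = 81; next = 80
base 3: 80 = 2·3^3 + 2·3^2 + 2·3 + 2; at 4: 2·4^4 + 2·4^2 + 2·4 + 2 = 554; next = 553
base 4: 553 = 2·4^4 + 2·4^2 + 2·4 + 1; at 5: 2·5^5 + 2·5^2 + 2·5 + 1 = 6311; next = 6310
base 5: 6310 = 2·5^5 + 2·5^2 + 2·5; at 6: 2·6^6 + 2·6^2 + 2·6 = 93396; next = 93395

ω^ω·2 + ω^2·2 + ω·2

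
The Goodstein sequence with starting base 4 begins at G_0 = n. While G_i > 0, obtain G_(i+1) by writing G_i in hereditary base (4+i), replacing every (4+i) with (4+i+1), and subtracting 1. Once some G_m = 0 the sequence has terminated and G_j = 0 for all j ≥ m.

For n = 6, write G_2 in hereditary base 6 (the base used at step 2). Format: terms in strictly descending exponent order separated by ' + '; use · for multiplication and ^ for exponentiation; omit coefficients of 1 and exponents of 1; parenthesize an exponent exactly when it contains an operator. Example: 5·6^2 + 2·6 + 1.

G_0 = 6. HB_4(6) = 4 + 2. Bump = 7. G_1 = 6.
G_1 = 6. HB_5(6) = 5 + 1. Bump = 7. G_2 = 6.

6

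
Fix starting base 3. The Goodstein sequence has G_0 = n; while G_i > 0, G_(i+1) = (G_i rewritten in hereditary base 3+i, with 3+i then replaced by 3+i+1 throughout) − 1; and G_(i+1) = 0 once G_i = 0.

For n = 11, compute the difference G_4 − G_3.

G_0 = 11. HB_3(11) = 3^2 + 2. Bump = 18. G_1 = 17.
G_1 = 17. HB_4(17) = 4^2 + 1. Bump = 26. G_2 = 25.
G_2 = 25. HB_5(25) = 5^2. Bump = 36. G_3 = 35.
G_3 = 35. HB_6(35) = 5·6 + 5. Bump = 40. G_4 = 39.

4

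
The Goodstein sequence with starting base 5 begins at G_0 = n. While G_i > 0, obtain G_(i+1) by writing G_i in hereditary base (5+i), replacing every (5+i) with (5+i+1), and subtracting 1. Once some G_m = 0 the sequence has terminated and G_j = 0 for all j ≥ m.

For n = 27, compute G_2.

49

i=0: 27 = 5^2 + 2 (b=5); 5→6: 6^2 + 2 = 38; 38−1 = 37
i=1: 37 = 6^2 + 1 (b=6); 6→7: 7^2 + 1 = 50; 50−1 = 49
i=2: 49 = 7^2 (b=7); 7→8: 8^2 = 64; 64−1 = 63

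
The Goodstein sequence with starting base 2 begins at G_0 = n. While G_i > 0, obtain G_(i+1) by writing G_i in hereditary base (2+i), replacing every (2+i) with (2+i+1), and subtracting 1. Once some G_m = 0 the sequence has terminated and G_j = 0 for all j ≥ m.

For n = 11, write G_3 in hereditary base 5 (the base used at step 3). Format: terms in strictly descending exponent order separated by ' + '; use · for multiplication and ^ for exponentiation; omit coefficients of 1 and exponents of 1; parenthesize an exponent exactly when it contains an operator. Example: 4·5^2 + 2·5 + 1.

(0) 11|_2 = 2^(2 + 1) + 2 + 1 ↦ 3^(3 + 1) + 3 + 1|_3 = 85 ⇒ 84
(1) 84|_3 = 3^(3 + 1) + 3 ↦ 4^(4 + 1) + 4|_4 = 1028 ⇒ 1027
(2) 1027|_4 = 4^(4 + 1) + 3 ↦ 5^(5 + 1) + 3|_5 = 15628 ⇒ 15627
(3) 15627|_5 = 5^(5 + 1) + 2 ↦ 6^(6 + 1) + 2|_6 = 279938 ⇒ 279937

5^(5 + 1) + 2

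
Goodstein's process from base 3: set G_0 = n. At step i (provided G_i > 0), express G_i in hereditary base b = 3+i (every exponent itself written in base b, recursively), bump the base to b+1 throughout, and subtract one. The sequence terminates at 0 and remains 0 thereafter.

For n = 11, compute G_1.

base 3: 11 = 3^2 + 2; at 4: 4^2 + 2 = 18; next = 17
base 4: 17 = 4^2 + 1; at 5: 5^2 + 1 = 26; next = 25

17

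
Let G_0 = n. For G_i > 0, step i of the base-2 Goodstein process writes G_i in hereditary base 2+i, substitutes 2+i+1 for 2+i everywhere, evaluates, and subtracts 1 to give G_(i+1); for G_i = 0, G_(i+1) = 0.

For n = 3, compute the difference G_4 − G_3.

3 —HB2→ 2 + 1 —bump→ 3 + 1 = 4 —(−1)→ 3
3 —HB3→ 3 —bump→ 4 = 4 —(−1)→ 3
3 —HB4→ 3 —bump→ 3 = 3 —(−1)→ 2
2 —HB5→ 2 —bump→ 2 = 2 —(−1)→ 1

-1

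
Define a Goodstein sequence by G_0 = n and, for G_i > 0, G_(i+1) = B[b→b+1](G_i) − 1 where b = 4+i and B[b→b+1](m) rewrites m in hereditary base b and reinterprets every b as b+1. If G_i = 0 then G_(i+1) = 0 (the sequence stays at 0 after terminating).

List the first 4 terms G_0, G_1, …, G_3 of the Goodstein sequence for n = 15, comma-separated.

base 4: 15 = 3·4 + 3; at 5: 3·5 + 3 = 18; next = 17
base 5: 17 = 3·5 + 2; at 6: 3·6 + 2 = 20; next = 19
base 6: 19 = 3·6 + 1; at 7: 3·7 + 1 = 22; next = 21

15, 17, 19, 21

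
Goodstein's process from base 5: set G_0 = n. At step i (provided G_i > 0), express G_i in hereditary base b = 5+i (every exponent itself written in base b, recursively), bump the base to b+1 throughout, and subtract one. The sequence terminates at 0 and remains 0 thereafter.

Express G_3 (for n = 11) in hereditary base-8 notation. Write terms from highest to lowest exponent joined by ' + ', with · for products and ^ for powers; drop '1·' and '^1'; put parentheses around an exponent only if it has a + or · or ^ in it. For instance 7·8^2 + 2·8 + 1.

8 + 5

(0) 11|_5 = 2·5 + 1 ↦ 2·6 + 1|_6 = 13 ⇒ 12
(1) 12|_6 = 2·6 ↦ 2·7|_7 = 14 ⇒ 13
(2) 13|_7 = 7 + 6 ↦ 8 + 6|_8 = 14 ⇒ 13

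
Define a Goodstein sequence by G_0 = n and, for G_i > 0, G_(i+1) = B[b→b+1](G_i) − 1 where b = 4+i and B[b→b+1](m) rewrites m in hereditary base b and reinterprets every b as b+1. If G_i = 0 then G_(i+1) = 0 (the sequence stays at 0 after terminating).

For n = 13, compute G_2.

13 —HB4→ 3·4 + 1 —bump→ 3·5 + 1 = 16 —(−1)→ 15
15 —HB5→ 3·5 —bump→ 3·6 = 18 —(−1)→ 17
17 —HB6→ 2·6 + 5 —bump→ 2·7 + 5 = 19 —(−1)→ 18

17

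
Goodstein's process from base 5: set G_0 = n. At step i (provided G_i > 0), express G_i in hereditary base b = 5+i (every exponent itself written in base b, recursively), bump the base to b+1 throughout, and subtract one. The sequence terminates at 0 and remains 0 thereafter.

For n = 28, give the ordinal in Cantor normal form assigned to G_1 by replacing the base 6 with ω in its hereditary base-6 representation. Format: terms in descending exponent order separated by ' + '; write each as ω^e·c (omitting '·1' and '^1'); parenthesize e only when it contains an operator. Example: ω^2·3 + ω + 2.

ω^2 + 2

28 —HB5→ 5^2 + 3 —bump→ 6^2 + 3 = 39 —(−1)→ 38
38 —HB6→ 6^2 + 2 —bump→ 7^2 + 2 = 51 —(−1)→ 50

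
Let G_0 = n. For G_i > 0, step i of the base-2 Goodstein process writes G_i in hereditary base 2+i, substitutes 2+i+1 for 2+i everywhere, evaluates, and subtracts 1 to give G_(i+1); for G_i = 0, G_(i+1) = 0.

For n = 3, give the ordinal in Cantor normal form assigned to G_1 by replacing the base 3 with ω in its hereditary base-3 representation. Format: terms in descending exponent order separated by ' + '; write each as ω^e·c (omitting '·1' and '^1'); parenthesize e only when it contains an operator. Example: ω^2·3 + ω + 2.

i=0: 3 = 2 + 1 (b=2); 2→3: 3 + 1 = 4; 4−1 = 3
i=1: 3 = 3 (b=3); 3→4: 4 = 4; 4−1 = 3

ω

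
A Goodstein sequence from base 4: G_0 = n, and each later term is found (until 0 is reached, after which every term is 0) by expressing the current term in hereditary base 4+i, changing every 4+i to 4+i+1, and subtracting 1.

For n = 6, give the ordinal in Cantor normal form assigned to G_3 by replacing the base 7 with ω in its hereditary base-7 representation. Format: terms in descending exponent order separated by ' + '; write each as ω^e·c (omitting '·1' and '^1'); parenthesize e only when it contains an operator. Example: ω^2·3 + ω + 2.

6

step 0: 6 = 4 + 2; sub 5 for 4: 5 + 2; = 7; G_1 = 7−1 = 6
step 1: 6 = 5 + 1; sub 6 for 5: 6 + 1; = 7; G_2 = 7−1 = 6
step 2: 6 = 6; sub 7 for 6: 7; = 7; G_3 = 7−1 = 6
step 3: 6 = 6; sub 8 for 7: 6; = 6; G_4 = 6−1 = 5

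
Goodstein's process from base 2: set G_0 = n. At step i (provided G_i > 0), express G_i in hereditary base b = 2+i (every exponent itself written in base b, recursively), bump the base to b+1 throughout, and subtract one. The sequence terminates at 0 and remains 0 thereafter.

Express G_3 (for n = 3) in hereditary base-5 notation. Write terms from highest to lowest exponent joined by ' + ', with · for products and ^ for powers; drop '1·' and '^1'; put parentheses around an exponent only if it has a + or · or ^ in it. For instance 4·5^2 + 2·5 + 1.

base 2: 3 = 2 + 1; at 3: 3 + 1 = 4; next = 3
base 3: 3 = 3; at 4: 4 = 4; next = 3
base 4: 3 = 3; at 5: 3 = 3; next = 2
base 5: 2 = 2; at 6: 2 = 2; next = 1

2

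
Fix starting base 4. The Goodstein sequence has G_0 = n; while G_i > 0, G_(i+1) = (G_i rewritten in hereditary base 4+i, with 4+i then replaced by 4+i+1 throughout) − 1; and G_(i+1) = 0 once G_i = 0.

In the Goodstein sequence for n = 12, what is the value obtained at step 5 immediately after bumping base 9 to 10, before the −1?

20

step 0: 12 = 3·4; sub 5 for 4: 3·5; = 15; G_1 = 15−1 = 14
step 1: 14 = 2·5 + 4; sub 6 for 5: 2·6 + 4; = 16; G_2 = 16−1 = 15
step 2: 15 = 2·6 + 3; sub 7 for 6: 2·7 + 3; = 17; G_3 = 17−1 = 16
step 3: 16 = 2·7 + 2; sub 8 for 7: 2·8 + 2; = 18; G_4 = 18−1 = 17
step 4: 17 = 2·8 + 1; sub 9 for 8: 2·9 + 1; = 19; G_5 = 19−1 = 18
step 5: 18 = 2·9; sub 10 for 9: 2·10; = 20; G_6 = 20−1 = 19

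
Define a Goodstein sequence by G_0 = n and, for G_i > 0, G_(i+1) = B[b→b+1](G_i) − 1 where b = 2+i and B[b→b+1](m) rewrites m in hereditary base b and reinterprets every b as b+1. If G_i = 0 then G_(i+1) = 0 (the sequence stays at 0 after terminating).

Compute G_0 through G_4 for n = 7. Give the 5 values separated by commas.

7, 30, 259, 3127, 46657

G_0 = 7. HB_2(7) = 2^2 + 2 + 1. Bump = 31. G_1 = 30.
G_1 = 30. HB_3(30) = 3^3 + 3. Bump = 260. G_2 = 259.
G_2 = 259. HB_4(259) = 4^4 + 3. Bump = 3128. G_3 = 3127.
G_3 = 3127. HB_5(3127) = 5^5 + 2. Bump = 46658. G_4 = 46657.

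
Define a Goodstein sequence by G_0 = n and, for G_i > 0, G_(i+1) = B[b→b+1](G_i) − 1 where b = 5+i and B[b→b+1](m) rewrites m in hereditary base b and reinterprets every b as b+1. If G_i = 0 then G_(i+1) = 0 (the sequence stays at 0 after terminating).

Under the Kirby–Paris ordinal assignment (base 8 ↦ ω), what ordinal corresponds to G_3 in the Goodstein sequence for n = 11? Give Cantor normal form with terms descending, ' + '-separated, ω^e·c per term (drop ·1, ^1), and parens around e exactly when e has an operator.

ω + 5

base 5: 11 = 2·5 + 1; at 6: 2·6 + 1 = 13; next = 12
base 6: 12 = 2·6; at 7: 2·7 = 14; next = 13
base 7: 13 = 7 + 6; at 8: 8 + 6 = 14; next = 13
base 8: 13 = 8 + 5; at 9: 9 + 5 = 14; next = 13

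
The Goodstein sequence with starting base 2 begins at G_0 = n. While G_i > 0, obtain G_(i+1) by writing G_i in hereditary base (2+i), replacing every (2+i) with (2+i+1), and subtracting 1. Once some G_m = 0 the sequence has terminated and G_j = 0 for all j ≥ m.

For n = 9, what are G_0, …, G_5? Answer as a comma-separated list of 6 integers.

base 2: 9 = 2^(2 + 1) + 1; at 3: 3^(3 + 1) + 1 = 82; next = 81
base 3: 81 = 3^(3 + 1); at 4: 4^(4 + 1) = 1024; next = 1023
base 4: 1023 = 3·4^4 + 3·4^3 + 3·4^2 + 3·4 + 3; at 5: 3·5^5 + 3·5^3 + 3·5^2 + 3·5 + 3 = 9843; next = 9842
base 5: 9842 = 3·5^5 + 3·5^3 + 3·5^2 + 3·5 + 2; at 6: 3·6^6 + 3·6^3 + 3·6^2 + 3·6 + 2 = 140744; next = 140743
base 6: 140743 = 3·6^6 + 3·6^3 + 3·6^2 + 3·6 + 1; at 7: 3·7^7 + 3·7^3 + 3·7^2 + 3·7 + 1 = 2471827; next = 2471826

9, 81, 1023, 9842, 140743, 2471826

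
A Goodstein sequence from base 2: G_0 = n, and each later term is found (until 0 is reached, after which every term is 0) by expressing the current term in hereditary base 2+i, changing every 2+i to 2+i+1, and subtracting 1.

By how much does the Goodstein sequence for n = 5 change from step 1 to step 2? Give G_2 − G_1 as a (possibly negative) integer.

G_0 = 5. HB_2(5) = 2^2 + 1. Bump = 28. G_1 = 27.
G_1 = 27. HB_3(27) = 3^3. Bump = 256. G_2 = 255.

228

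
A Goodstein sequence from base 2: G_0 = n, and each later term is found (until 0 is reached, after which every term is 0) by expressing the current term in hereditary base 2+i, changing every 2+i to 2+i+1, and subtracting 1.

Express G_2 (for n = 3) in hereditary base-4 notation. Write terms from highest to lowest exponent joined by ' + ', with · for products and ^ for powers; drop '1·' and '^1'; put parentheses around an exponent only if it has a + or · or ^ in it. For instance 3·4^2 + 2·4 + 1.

3

G_0 = 3. HB_2(3) = 2 + 1. Bump = 4. G_1 = 3.
G_1 = 3. HB_3(3) = 3. Bump = 4. G_2 = 3.
G_2 = 3. HB_4(3) = 3. Bump = 3. G_3 = 2.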